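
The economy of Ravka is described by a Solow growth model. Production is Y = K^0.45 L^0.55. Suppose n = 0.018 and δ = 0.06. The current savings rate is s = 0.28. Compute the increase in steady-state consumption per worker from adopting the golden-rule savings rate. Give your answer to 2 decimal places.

The effective depreciation rate is n + δ = 0.018 + 0.06 = 0.078.
Current steady state (s = 0.28): k* = (0.28/0.078)^(1/0.55) ≈ 10.2142, y* = 10.2142^0.45 ≈ 2.8454, c* = (1−0.28)·2.8454 ≈ 2.0487.
At the golden rule the marginal product of capital equals n+δ: 0.45·k^(0.45−1) = 0.078. Solving, k_gold = (0.45/0.078)^(1/0.55) ≈ 24.2020.
y_gold = 24.2020^0.45 ≈ 4.1950, c_gold = y_gold − 0.078·k_gold ≈ 2.3073.
Gain: Δc = 2.3073 − 2.0487 ≈ 0.2586.

Δc ≈ 0.26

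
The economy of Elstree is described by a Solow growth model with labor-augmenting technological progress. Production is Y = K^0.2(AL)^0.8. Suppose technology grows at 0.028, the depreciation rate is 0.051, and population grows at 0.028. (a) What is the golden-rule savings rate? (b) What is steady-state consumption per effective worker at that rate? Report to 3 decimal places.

(a) s_gold = 0.200; (b) c_gold ≈ 0.935

n + g + δ = 0.028 + 0.028 + 0.051 = 0.107.
For Cobb-Douglas, s_gold equals capital's share: s_gold = 0.2.
Setting f'(k) = n+g+δ gives 0.2·k^(0.2−1) = 0.107, hence k_gold = (0.2/0.107)^(1/0.8) ≈ 2.1855.
y_gold = 2.1855^0.2 ≈ 1.1693; c_gold = (1−0.2)·y_gold ≈ 0.9354.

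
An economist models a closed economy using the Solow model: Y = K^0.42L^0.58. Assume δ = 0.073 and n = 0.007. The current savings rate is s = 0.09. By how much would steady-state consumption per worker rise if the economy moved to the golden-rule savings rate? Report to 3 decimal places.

Δc ≈ 0.936

Capital per worker breaks even when investment replaces (n + δ)·k; here n + δ = 0.08.
Current steady state (s = 0.09): k* = (0.09/0.08)^(1/0.58) ≈ 1.2252, y* = 1.2252^0.42 ≈ 1.0890, c* = (1−0.09)·1.0890 ≈ 0.9910.
At the golden rule the marginal product of capital equals n+δ: 0.42·k^(0.42−1) = 0.08. Solving, k_gold = (0.42/0.08)^(1/0.58) ≈ 17.4443.
y_gold = 17.4443^0.42 ≈ 3.3227, c_gold = y_gold − 0.08·k_gold ≈ 1.9272.
Gain: Δc = 1.9272 − 0.9910 ≈ 0.9362.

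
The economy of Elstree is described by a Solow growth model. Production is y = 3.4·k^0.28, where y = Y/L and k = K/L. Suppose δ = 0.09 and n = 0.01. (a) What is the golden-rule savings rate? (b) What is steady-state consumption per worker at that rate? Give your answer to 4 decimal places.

(a) s_gold = 0.2800; (b) c_gold ≈ 5.8802

n + δ = 0.01 + 0.09 = 0.1.
For Cobb-Douglas, s_gold equals capital's share: s_gold = 0.28.
Golden rule sets MPK = n+δ: 0.28·3.4·k^(0.28−1) = 0.1, so k_gold = (0.28·3.4/0.1)^(1/0.72) ≈ 22.8675.
y_gold = 3.4·22.8675^0.28 ≈ 8.1670; c_gold = (1−0.28)·y_gold ≈ 5.8802.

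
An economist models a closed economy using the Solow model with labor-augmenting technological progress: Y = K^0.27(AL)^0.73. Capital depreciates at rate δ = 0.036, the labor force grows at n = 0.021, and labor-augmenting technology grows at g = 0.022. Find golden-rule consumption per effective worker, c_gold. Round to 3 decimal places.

n + g + δ = 0.021 + 0.022 + 0.036 = 0.079.
At the golden rule the marginal product of capital equals n+g+δ: 0.27·k^(0.27−1) = 0.079. Solving, k_gold = (0.27/0.079)^(1/0.73) ≈ 5.3845.
y_gold = 5.3845^0.27 ≈ 1.5755.
c_gold = y_gold − (n+g+δ)·k_gold = 1.5755 − 0.079·5.3845 ≈ 1.1501.

c_gold ≈ 1.150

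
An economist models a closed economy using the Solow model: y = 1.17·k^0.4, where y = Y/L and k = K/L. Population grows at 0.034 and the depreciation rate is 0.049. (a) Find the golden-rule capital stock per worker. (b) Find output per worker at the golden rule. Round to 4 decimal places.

Break-even investment rate: n + δ = 0.034 + 0.049 = 0.083.
Maximizing c = f(k) − (n+δ)·k gives f'(k) = n+δ, i.e. 0.4·1.17·k^(0.4−1) = 0.083, so k_gold = (0.4·1.17/0.083)^(1/0.6) ≈ 17.8627.
y_gold = 1.17·17.8627^0.4 ≈ 3.7065.

(a) k_gold ≈ 17.8627; (b) y_gold ≈ 3.7065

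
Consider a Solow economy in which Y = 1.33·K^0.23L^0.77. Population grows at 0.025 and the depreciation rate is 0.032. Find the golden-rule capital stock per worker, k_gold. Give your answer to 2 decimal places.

The effective depreciation rate is n + δ = 0.025 + 0.032 = 0.057.
Maximizing c = f(k) − (n+δ)·k gives f'(k) = n+δ, i.e. 0.23·1.33·k^(0.23−1) = 0.057, so k_gold = (0.23·1.33/0.057)^(1/0.77) ≈ 8.8648.

k_gold ≈ 8.86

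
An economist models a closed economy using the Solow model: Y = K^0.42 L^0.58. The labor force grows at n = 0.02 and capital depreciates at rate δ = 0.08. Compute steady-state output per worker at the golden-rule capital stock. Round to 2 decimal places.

y_gold ≈ 2.83

Break-even investment rate: n + δ = 0.02 + 0.08 = 0.1.
Setting f'(k) = n+δ gives 0.42·k^(0.42−1) = 0.1, hence k_gold = (0.42/0.1)^(1/0.58) ≈ 11.8732.
Output: y_gold = k_gold^0.42 = 11.8732^0.42 ≈ 2.8270.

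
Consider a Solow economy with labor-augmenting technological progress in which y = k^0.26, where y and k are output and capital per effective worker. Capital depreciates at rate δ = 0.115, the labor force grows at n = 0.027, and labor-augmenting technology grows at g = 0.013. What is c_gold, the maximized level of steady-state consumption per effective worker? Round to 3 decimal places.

Break-even investment rate: n + g + δ = 0.027 + 0.013 + 0.115 = 0.155.
At the golden rule the marginal product of capital equals n+g+δ: 0.26·k^(0.26−1) = 0.155. Solving, k_gold = (0.26/0.155)^(1/0.74) ≈ 2.0117.
y_gold = 2.0117^0.26 ≈ 1.1993.
c_gold = y_gold − (n+g+δ)·k_gold = 1.1993 − 0.155·2.0117 ≈ 0.8875.

c_gold ≈ 0.887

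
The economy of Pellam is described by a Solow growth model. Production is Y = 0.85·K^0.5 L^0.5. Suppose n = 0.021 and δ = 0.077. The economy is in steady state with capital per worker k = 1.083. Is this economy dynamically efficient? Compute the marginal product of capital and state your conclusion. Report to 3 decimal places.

dynamically efficient; MPK ≈ 0.408

Break-even investment rate: n + δ = 0.021 + 0.077 = 0.098.
MPK = 0.5·0.85·k^(0.5−1) = 0.5·0.85·1.083^(-0.5) ≈ 0.4084.
MPK > 0.098, so the economy is dynamically efficient (under-saving).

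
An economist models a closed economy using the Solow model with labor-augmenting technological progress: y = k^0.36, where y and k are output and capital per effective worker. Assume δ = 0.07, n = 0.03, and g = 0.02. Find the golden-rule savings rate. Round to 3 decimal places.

n + g + δ = 0.03 + 0.02 + 0.07 = 0.12.
At the golden rule MPK = n+g+δ, and in any Cobb-Douglas steady state s = (n+g+δ)·k/y = MPK·k/y = capital's share 0.36.

s_gold = 0.360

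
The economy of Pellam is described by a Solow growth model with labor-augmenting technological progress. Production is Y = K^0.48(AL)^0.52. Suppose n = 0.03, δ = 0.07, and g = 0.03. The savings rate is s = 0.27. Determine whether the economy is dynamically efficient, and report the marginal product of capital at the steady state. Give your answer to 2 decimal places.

Capital per effective worker breaks even when investment replaces (n + g + δ)·k; here n + g + δ = 0.13.
Steady-state k*: s·k^0.48 = 0.13·k gives k* = (0.27/0.13)^(1/0.52) ≈ 4.0778.
MPK = 0.48·4.0778^(-0.52) ≈ 0.2311.
MPK > n+g+δ = 0.13, so the economy is dynamically efficient (under-saving).

dynamically efficient; MPK ≈ 0.23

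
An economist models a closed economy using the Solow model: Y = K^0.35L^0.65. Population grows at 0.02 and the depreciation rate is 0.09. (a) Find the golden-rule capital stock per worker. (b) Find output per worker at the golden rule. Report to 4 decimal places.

(a) k_gold ≈ 5.9340; (b) y_gold ≈ 1.8650

Break-even investment rate: n + δ = 0.02 + 0.09 = 0.11.
Maximizing c = f(k) − (n+δ)·k gives f'(k) = n+δ, i.e. 0.35·k^(0.35−1) = 0.11, so k_gold = (0.35/0.11)^(1/0.65) ≈ 5.9340.
y_gold = 5.9340^0.35 ≈ 1.8650.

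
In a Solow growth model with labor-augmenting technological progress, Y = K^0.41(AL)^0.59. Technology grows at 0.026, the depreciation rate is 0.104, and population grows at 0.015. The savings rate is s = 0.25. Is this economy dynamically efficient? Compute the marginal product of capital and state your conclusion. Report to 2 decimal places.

dynamically efficient; MPK ≈ 0.24

Break-even investment rate: n + g + δ = 0.015 + 0.026 + 0.104 = 0.145.
Steady-state k*: s·k^0.41 = 0.145·k gives k* = (0.25/0.145)^(1/0.59) ≈ 2.5175.
MPK = 0.41·2.5175^(-0.59) ≈ 0.2378.
MPK > n+g+δ = 0.145, so the economy is dynamically efficient (under-saving).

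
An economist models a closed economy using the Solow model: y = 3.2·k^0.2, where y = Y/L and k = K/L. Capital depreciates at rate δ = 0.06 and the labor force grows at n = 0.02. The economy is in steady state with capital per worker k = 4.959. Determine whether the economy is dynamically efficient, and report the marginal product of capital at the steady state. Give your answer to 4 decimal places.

Break-even investment rate: n + δ = 0.02 + 0.06 = 0.08.
MPK = 0.2·3.2·k^(0.2−1) = 0.2·3.2·4.959^(-0.8) ≈ 0.1778.
MPK > 0.08, so the economy is dynamically efficient (under-saving).

dynamically efficient; MPK ≈ 0.1778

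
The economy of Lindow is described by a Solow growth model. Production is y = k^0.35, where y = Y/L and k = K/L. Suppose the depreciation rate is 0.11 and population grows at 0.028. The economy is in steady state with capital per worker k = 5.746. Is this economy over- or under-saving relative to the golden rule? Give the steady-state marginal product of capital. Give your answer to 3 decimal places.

The effective depreciation rate is n + δ = 0.028 + 0.11 = 0.138.
MPK = 0.35·k^(0.35−1) = 0.35·5.746^(-0.65) ≈ 0.1123.
MPK < 0.138, so the economy is dynamically inefficient (over-saving).

over-saving; MPK ≈ 0.112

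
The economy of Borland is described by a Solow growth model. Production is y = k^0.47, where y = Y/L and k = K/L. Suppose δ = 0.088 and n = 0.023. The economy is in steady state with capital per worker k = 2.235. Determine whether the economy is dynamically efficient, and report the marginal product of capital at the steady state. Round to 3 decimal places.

dynamically efficient; MPK ≈ 0.307

The effective depreciation rate is n + δ = 0.023 + 0.088 = 0.111.
MPK = 0.47·k^(0.47−1) = 0.47·2.235^(-0.53) ≈ 0.3069.
MPK > 0.111, so the economy is dynamically efficient (under-saving).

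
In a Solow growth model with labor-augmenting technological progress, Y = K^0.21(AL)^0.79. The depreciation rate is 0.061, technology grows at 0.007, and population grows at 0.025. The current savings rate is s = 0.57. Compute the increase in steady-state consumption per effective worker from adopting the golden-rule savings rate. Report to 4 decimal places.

Δc ≈ 0.2847

n + g + δ = 0.025 + 0.007 + 0.061 = 0.093.
Current steady state (s = 0.57): k* = (0.57/0.093)^(1/0.79) ≈ 9.9243, y* = 9.9243^0.21 ≈ 1.6192, c* = (1−0.57)·1.6192 ≈ 0.6963.
Setting f'(k) = n+g+δ gives 0.21·k^(0.21−1) = 0.093, hence k_gold = (0.21/0.093)^(1/0.79) ≈ 2.8039.
y_gold = 2.8039^0.21 ≈ 1.2417, c_gold = y_gold − 0.093·k_gold ≈ 0.9810.
Gain: Δc = 0.9810 − 0.6963 ≈ 0.2847.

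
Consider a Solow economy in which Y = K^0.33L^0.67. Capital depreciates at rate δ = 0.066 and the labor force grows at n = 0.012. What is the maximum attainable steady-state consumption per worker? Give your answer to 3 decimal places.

c_gold ≈ 1.363

Break-even investment rate: n + δ = 0.012 + 0.066 = 0.078.
Maximizing c = f(k) − (n+δ)·k gives f'(k) = n+δ, i.e. 0.33·k^(0.33−1) = 0.078, so k_gold = (0.33/0.078)^(1/0.67) ≈ 8.6090.
y_gold = 8.6090^0.33 ≈ 2.0349.
c_gold = y_gold − (n+δ)·k_gold = 2.0349 − 0.078·8.6090 ≈ 1.3634.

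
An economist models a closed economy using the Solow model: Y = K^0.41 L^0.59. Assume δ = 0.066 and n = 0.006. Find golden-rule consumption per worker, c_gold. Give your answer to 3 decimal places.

The effective depreciation rate is n + δ = 0.006 + 0.066 = 0.072.
Maximizing c = f(k) − (n+δ)·k gives f'(k) = n+δ, i.e. 0.41·k^(0.41−1) = 0.072, so k_gold = (0.41/0.072)^(1/0.59) ≈ 19.0733.
y_gold = 19.0733^0.41 ≈ 3.3495.
c_gold = y_gold − (n+δ)·k_gold = 3.3495 − 0.072·19.0733 ≈ 1.9762.

c_gold ≈ 1.976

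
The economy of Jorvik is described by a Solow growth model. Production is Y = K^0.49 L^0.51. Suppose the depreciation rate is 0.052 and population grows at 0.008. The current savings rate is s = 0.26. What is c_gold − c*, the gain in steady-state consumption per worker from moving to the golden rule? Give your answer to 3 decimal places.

Δc ≈ 0.808

Break-even investment rate: n + δ = 0.008 + 0.052 = 0.06.
Current steady state (s = 0.26): k* = (0.26/0.06)^(1/0.51) ≈ 17.7285, y* = 17.7285^0.49 ≈ 4.0912, c* = (1−0.26)·4.0912 ≈ 3.0275.
At the golden rule the marginal product of capital equals n+δ: 0.49·k^(0.49−1) = 0.06. Solving, k_gold = (0.49/0.06)^(1/0.51) ≈ 61.4219.
y_gold = 61.4219^0.49 ≈ 7.5210, c_gold = y_gold − 0.06·k_gold ≈ 3.8357.
Gain: Δc = 3.8357 − 3.0275 ≈ 0.8083.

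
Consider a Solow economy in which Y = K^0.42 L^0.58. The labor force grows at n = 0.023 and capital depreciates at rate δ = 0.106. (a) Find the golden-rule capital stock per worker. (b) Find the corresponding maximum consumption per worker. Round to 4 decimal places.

(a) k_gold ≈ 7.6541; (b) c_gold ≈ 1.3635

The effective depreciation rate is n + δ = 0.023 + 0.106 = 0.129.
Maximizing c = f(k) − (n+δ)·k gives f'(k) = n+δ, i.e. 0.42·k^(0.42−1) = 0.129, so k_gold = (0.42/0.129)^(1/0.58) ≈ 7.6541.
y_gold = 7.6541^0.42 ≈ 2.3509; c_gold = y_gold − 0.129·k_gold ≈ 1.3635.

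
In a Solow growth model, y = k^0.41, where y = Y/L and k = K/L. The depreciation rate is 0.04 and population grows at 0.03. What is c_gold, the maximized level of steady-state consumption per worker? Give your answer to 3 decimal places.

c_gold ≈ 2.015

Capital per worker breaks even when investment replaces (n + δ)·k; here n + δ = 0.07.
Golden rule sets MPK = n+δ: 0.41·k^(0.41−1) = 0.07, so k_gold = (0.41/0.07)^(1/0.59) ≈ 20.0061.
y_gold = 20.0061^0.41 ≈ 3.4157.
c_gold = y_gold − (n+δ)·k_gold = 3.4157 − 0.07·20.0061 ≈ 2.0152.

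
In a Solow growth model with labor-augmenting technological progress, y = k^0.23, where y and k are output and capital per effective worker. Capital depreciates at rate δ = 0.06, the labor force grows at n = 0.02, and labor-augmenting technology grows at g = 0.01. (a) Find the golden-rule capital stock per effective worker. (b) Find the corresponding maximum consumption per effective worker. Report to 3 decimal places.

(a) k_gold ≈ 3.382; (b) c_gold ≈ 1.019

Capital per effective worker breaks even when investment replaces (n + g + δ)·k; here n + g + δ = 0.09.
Setting f'(k) = n+g+δ gives 0.23·k^(0.23−1) = 0.09, hence k_gold = (0.23/0.09)^(1/0.77) ≈ 3.3822.
y_gold = 3.3822^0.23 ≈ 1.3235; c_gold = y_gold − 0.09·k_gold ≈ 1.0191.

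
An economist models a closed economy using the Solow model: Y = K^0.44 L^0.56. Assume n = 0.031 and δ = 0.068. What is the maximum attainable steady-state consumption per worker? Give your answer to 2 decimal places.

c_gold ≈ 1.81

n + δ = 0.031 + 0.068 = 0.099.
Golden rule sets MPK = n+δ: 0.44·k^(0.44−1) = 0.099, so k_gold = (0.44/0.099)^(1/0.56) ≈ 14.3488.
y_gold = 14.3488^0.44 ≈ 3.2285.
c_gold = y_gold − (n+δ)·k_gold = 3.2285 − 0.099·14.3488 ≈ 1.8080.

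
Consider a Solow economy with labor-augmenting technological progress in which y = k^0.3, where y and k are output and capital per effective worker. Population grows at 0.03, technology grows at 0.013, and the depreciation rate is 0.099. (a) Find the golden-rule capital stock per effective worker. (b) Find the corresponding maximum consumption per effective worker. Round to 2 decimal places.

(a) k_gold ≈ 2.91; (b) c_gold ≈ 0.96

The effective depreciation rate is n + g + δ = 0.03 + 0.013 + 0.099 = 0.142.
Maximizing c = f(k) − (n+g+δ)·k gives f'(k) = n+g+δ, i.e. 0.3·k^(0.3−1) = 0.142, so k_gold = (0.3/0.142)^(1/0.7) ≈ 2.9110.
y_gold = 2.9110^0.3 ≈ 1.3779; c_gold = y_gold − 0.142·k_gold ≈ 0.9645.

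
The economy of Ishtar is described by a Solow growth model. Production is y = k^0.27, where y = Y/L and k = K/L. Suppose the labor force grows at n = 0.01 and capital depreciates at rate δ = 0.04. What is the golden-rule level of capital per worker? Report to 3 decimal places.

k_gold ≈ 10.076

Break-even investment rate: n + δ = 0.01 + 0.04 = 0.05.
At the golden rule the marginal product of capital equals n+δ: 0.27·k^(0.27−1) = 0.05. Solving, k_gold = (0.27/0.05)^(1/0.73) ≈ 10.0758.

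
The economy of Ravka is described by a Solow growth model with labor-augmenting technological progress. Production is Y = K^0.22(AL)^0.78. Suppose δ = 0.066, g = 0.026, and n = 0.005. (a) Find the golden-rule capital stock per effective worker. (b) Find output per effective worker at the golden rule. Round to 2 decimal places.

Break-even investment rate: n + g + δ = 0.005 + 0.026 + 0.066 = 0.097.
At the golden rule the marginal product of capital equals n+g+δ: 0.22·k^(0.22−1) = 0.097. Solving, k_gold = (0.22/0.097)^(1/0.78) ≈ 2.8573.
y_gold = 2.8573^0.22 ≈ 1.2598.

(a) k_gold ≈ 2.86; (b) y_gold ≈ 1.26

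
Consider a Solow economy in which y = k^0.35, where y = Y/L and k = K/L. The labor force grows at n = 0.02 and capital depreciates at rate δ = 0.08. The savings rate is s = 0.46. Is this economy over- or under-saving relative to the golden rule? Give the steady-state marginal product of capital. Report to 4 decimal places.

Break-even investment rate: n + δ = 0.02 + 0.08 = 0.1.
Steady-state k*: s·k^0.35 = 0.1·k gives k* = (0.46/0.1)^(1/0.65) ≈ 10.4623.
MPK = 0.35·10.4623^(-0.65) ≈ 0.0761.
MPK < n+δ = 0.1, so the economy is dynamically inefficient (over-saving).

over-saving; MPK ≈ 0.0761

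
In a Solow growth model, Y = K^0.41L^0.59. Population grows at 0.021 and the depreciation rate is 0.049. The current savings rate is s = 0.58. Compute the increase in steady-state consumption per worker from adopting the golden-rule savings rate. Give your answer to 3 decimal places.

Δc ≈ 0.190

Break-even investment rate: n + δ = 0.021 + 0.049 = 0.07.
Current steady state (s = 0.58): k* = (0.58/0.07)^(1/0.59) ≈ 36.0157, y* = 36.0157^0.41 ≈ 4.3467, c* = (1−0.58)·4.3467 ≈ 1.8256.
At the golden rule the marginal product of capital equals n+δ: 0.41·k^(0.41−1) = 0.07. Solving, k_gold = (0.41/0.07)^(1/0.59) ≈ 20.0061.
y_gold = 20.0061^0.41 ≈ 3.4157, c_gold = y_gold − 0.07·k_gold ≈ 2.0152.
Gain: Δc = 2.0152 − 1.8256 ≈ 0.1896.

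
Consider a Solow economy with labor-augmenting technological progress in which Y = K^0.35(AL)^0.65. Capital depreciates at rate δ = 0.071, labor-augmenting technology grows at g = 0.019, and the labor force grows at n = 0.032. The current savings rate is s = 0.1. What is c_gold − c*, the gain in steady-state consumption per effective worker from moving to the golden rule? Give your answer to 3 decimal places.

The effective depreciation rate is n + g + δ = 0.032 + 0.019 + 0.071 = 0.122.
Current steady state (s = 0.1): k* = (0.1/0.122)^(1/0.65) ≈ 0.7364, y* = 0.7364^0.35 ≈ 0.8985, c* = (1−0.1)·0.8985 ≈ 0.8086.
At the golden rule the marginal product of capital equals n+g+δ: 0.35·k^(0.35−1) = 0.122. Solving, k_gold = (0.35/0.122)^(1/0.65) ≈ 5.0602.
y_gold = 5.0602^0.35 ≈ 1.7638, c_gold = y_gold − 0.122·k_gold ≈ 1.1465.
Gain: Δc = 1.1465 − 0.8086 ≈ 0.3379.

Δc ≈ 0.338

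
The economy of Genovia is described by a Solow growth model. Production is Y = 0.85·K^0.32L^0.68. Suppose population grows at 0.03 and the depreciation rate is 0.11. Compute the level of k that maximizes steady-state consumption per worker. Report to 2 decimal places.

k_gold ≈ 2.66

Capital per worker breaks even when investment replaces (n + δ)·k; here n + δ = 0.14.
At the golden rule the marginal product of capital equals n+δ: 0.32·0.85·k^(0.32−1) = 0.14. Solving, k_gold = (0.32·0.85/0.14)^(1/0.68) ≈ 2.6557.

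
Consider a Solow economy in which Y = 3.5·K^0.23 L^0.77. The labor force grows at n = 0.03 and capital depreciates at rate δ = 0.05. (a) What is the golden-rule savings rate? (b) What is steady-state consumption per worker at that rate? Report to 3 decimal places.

Capital per worker breaks even when investment replaces (n + δ)·k; here n + δ = 0.08.
For Cobb-Douglas, s_gold equals capital's share: s_gold = 0.23.
Setting f'(k) = n+δ gives 0.23·3.5·k^(0.23−1) = 0.08, hence k_gold = (0.23·3.5/0.08)^(1/0.77) ≈ 20.0547.
y_gold = 3.5·20.0547^0.23 ≈ 6.9755; c_gold = (1−0.23)·y_gold ≈ 5.3712.

(a) s_gold = 0.230; (b) c_gold ≈ 5.371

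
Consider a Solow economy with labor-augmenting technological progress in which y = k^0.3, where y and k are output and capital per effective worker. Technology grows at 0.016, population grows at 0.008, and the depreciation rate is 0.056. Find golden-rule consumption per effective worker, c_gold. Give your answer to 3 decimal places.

c_gold ≈ 1.233

The effective depreciation rate is n + g + δ = 0.008 + 0.016 + 0.056 = 0.08.
Maximizing c = f(k) − (n+g+δ)·k gives f'(k) = n+g+δ, i.e. 0.3·k^(0.3−1) = 0.08, so k_gold = (0.3/0.08)^(1/0.7) ≈ 6.6076.
y_gold = 6.6076^0.3 ≈ 1.7620.
c_gold = y_gold − (n+g+δ)·k_gold = 1.7620 − 0.08·6.6076 ≈ 1.2334.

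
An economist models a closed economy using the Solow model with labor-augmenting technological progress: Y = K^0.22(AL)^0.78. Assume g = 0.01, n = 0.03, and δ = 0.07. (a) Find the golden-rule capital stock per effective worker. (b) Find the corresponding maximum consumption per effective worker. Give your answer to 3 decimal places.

(a) k_gold ≈ 2.432; (b) c_gold ≈ 0.948

n + g + δ = 0.03 + 0.01 + 0.07 = 0.11.
Setting f'(k) = n+g+δ gives 0.22·k^(0.22−1) = 0.11, hence k_gold = (0.22/0.11)^(1/0.78) ≈ 2.4318.
y_gold = 2.4318^0.22 ≈ 1.2159; c_gold = y_gold − 0.11·k_gold ≈ 0.9484.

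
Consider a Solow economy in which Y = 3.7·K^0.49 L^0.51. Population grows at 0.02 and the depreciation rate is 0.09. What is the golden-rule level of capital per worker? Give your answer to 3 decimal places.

The effective depreciation rate is n + δ = 0.02 + 0.09 = 0.11.
Maximizing c = f(k) − (n+δ)·k gives f'(k) = n+δ, i.e. 0.49·3.7·k^(0.49−1) = 0.11, so k_gold = (0.49·3.7/0.11)^(1/0.51) ≈ 243.3798.

k_gold ≈ 243.380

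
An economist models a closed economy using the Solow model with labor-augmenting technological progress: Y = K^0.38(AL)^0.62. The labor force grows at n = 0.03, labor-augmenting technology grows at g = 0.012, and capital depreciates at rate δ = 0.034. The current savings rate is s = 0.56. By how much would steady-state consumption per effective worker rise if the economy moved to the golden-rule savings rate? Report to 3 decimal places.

Δc ≈ 0.166

Capital per effective worker breaks even when investment replaces (n + g + δ)·k; here n + g + δ = 0.076.
Current steady state (s = 0.56): k* = (0.56/0.076)^(1/0.62) ≈ 25.0606, y* = 25.0606^0.38 ≈ 3.4011, c* = (1−0.56)·3.4011 ≈ 1.4965.
Golden rule sets MPK = n+g+δ: 0.38·k^(0.38−1) = 0.076, so k_gold = (0.38/0.076)^(1/0.62) ≈ 13.4082.
y_gold = 13.4082^0.38 ≈ 2.6816, c_gold = y_gold − 0.076·k_gold ≈ 1.6626.
Gain: Δc = 1.6626 − 1.4965 ≈ 0.1661.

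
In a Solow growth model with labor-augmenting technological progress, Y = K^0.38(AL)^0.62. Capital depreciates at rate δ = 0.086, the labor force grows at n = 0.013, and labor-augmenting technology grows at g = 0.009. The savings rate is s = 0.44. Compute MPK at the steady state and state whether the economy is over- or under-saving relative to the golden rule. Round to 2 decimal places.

Break-even investment rate: n + g + δ = 0.013 + 0.009 + 0.086 = 0.108.
Steady-state k*: s·k^0.38 = 0.108·k gives k* = (0.44/0.108)^(1/0.62) ≈ 9.6365.
MPK = 0.38·9.6365^(-0.62) ≈ 0.0933.
MPK < n+g+δ = 0.108, so the economy is dynamically inefficient (over-saving).

over-saving; MPK ≈ 0.09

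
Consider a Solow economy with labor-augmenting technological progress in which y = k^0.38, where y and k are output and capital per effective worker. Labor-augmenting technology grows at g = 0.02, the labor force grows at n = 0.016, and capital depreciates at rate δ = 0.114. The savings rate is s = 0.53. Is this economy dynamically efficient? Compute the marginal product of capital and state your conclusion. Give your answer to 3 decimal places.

dynamically inefficient; MPK ≈ 0.108

The effective depreciation rate is n + g + δ = 0.016 + 0.02 + 0.114 = 0.15.
Steady-state k*: s·k^0.38 = 0.15·k gives k* = (0.53/0.15)^(1/0.62) ≈ 7.6589.
MPK = 0.38·7.6589^(-0.62) ≈ 0.1075.
MPK < n+g+δ = 0.15, so the economy is dynamically inefficient (over-saving).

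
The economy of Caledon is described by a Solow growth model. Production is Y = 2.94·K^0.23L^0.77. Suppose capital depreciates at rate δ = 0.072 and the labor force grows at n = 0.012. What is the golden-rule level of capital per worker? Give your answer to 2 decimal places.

n + δ = 0.012 + 0.072 = 0.084.
Setting f'(k) = n+δ gives 0.23·2.94·k^(0.23−1) = 0.084, hence k_gold = (0.23·2.94/0.084)^(1/0.77) ≈ 15.0092.

k_gold ≈ 15.01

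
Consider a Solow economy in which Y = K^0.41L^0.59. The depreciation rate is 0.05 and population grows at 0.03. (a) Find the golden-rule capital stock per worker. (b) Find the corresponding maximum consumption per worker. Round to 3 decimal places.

The effective depreciation rate is n + δ = 0.03 + 0.05 = 0.08.
Setting f'(k) = n+δ gives 0.41·k^(0.41−1) = 0.08, hence k_gold = (0.41/0.08)^(1/0.59) ≈ 15.9541.
y_gold = 15.9541^0.41 ≈ 3.1130; c_gold = y_gold − 0.08·k_gold ≈ 1.8367.

(a) k_gold ≈ 15.954; (b) c_gold ≈ 1.837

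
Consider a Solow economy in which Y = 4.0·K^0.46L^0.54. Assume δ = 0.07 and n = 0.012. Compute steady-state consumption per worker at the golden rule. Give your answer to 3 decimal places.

c_gold ≈ 30.571

Break-even investment rate: n + δ = 0.012 + 0.07 = 0.082.
Maximizing c = f(k) − (n+δ)·k gives f'(k) = n+δ, i.e. 0.46·4.0·k^(0.46−1) = 0.082, so k_gold = (0.46·4.0/0.082)^(1/0.54) ≈ 317.5844.
y_gold = 4.0·317.5844^0.46 ≈ 56.6129.
c_gold = y_gold − (n+δ)·k_gold = 56.6129 − 0.082·317.5844 ≈ 30.5710.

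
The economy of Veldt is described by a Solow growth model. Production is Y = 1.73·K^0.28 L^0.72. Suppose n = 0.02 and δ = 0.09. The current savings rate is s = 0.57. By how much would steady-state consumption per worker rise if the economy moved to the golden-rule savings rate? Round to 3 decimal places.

The effective depreciation rate is n + δ = 0.02 + 0.09 = 0.11.
Current steady state (s = 0.57): k* = (0.57·1.73/0.11)^(1/0.72) ≈ 21.0356, y* = 1.73·21.0356^0.28 ≈ 4.0595, c* = (1−0.57)·4.0595 ≈ 1.7456.
Setting f'(k) = n+δ gives 0.28·1.73·k^(0.28−1) = 0.11, hence k_gold = (0.28·1.73/0.11)^(1/0.72) ≈ 7.8376.
y_gold = 1.73·7.8376^0.28 ≈ 3.0791, c_gold = y_gold − 0.11·k_gold ≈ 2.2169.
Gain: Δc = 2.2169 − 1.7456 ≈ 0.4713.

Δc ≈ 0.471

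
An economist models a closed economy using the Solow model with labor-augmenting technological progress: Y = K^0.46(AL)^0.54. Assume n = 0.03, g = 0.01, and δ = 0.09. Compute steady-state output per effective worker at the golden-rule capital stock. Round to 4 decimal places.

y_gold ≈ 2.9343

Capital per effective worker breaks even when investment replaces (n + g + δ)·k; here n + g + δ = 0.13.
Maximizing c = f(k) − (n+g+δ)·k gives f'(k) = n+g+δ, i.e. 0.46·k^(0.46−1) = 0.13, so k_gold = (0.46/0.13)^(1/0.54) ≈ 10.3830.
Output: y_gold = k_gold^0.46 = 10.3830^0.46 ≈ 2.9343.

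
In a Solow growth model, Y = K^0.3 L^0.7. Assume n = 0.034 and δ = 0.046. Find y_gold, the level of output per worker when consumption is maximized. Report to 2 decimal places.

The effective depreciation rate is n + δ = 0.034 + 0.046 = 0.08.
Maximizing c = f(k) − (n+δ)·k gives f'(k) = n+δ, i.e. 0.3·k^(0.3−1) = 0.08, so k_gold = (0.3/0.08)^(1/0.7) ≈ 6.6076.
Output: y_gold = k_gold^0.3 = 6.6076^0.3 ≈ 1.7620.

y_gold ≈ 1.76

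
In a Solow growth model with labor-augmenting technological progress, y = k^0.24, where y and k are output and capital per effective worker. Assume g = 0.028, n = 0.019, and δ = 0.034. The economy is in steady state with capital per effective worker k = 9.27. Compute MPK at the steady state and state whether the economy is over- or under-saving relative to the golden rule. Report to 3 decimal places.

The effective depreciation rate is n + g + δ = 0.019 + 0.028 + 0.034 = 0.081.
MPK = 0.24·k^(0.24−1) = 0.24·9.27^(-0.76) ≈ 0.0442.
MPK < 0.081, so the economy is dynamically inefficient (over-saving).

over-saving; MPK ≈ 0.044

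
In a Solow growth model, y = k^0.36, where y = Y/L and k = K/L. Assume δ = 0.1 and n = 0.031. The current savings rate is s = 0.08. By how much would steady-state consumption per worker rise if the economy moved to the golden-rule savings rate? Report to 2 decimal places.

Δc ≈ 0.43

n + δ = 0.031 + 0.1 = 0.131.
Current steady state (s = 0.08): k* = (0.08/0.131)^(1/0.64) ≈ 0.4627, y* = 0.4627^0.36 ≈ 0.7577, c* = (1−0.08)·0.7577 ≈ 0.6971.
Maximizing c = f(k) − (n+δ)·k gives f'(k) = n+δ, i.e. 0.36·k^(0.36−1) = 0.131, so k_gold = (0.36/0.131)^(1/0.64) ≈ 4.8527.
y_gold = 4.8527^0.36 ≈ 1.7659, c_gold = y_gold − 0.131·k_gold ≈ 1.1301.
Gain: Δc = 1.1301 − 0.6971 ≈ 0.4330.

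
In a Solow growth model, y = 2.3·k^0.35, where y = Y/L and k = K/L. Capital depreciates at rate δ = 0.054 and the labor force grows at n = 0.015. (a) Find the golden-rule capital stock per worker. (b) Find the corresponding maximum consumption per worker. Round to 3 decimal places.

Break-even investment rate: n + δ = 0.015 + 0.054 = 0.069.
At the golden rule the marginal product of capital equals n+δ: 0.35·2.3·k^(0.35−1) = 0.069. Solving, k_gold = (0.35·2.3/0.069)^(1/0.65) ≈ 43.7982.
y_gold = 2.3·43.7982^0.35 ≈ 8.6345; c_gold = y_gold − 0.069·k_gold ≈ 5.6124.

(a) k_gold ≈ 43.798; (b) c_gold ≈ 5.612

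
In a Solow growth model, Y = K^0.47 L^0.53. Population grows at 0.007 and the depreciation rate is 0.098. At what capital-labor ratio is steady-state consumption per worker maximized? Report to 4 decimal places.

Break-even investment rate: n + δ = 0.007 + 0.098 = 0.105.
Setting f'(k) = n+δ gives 0.47·k^(0.47−1) = 0.105, hence k_gold = (0.47/0.105)^(1/0.53) ≈ 16.9094.

k_gold ≈ 16.9094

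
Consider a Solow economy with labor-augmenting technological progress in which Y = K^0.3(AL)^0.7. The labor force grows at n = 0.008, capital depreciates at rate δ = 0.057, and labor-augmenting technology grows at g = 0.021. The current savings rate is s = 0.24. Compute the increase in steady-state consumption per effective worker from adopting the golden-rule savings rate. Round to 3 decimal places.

Capital per effective worker breaks even when investment replaces (n + g + δ)·k; here n + g + δ = 0.086.
Current steady state (s = 0.24): k* = (0.24/0.086)^(1/0.7) ≈ 4.3324, y* = 4.3324^0.3 ≈ 1.5525, c* = (1−0.24)·1.5525 ≈ 1.1799.
Golden rule sets MPK = n+g+δ: 0.3·k^(0.3−1) = 0.086, so k_gold = (0.3/0.086)^(1/0.7) ≈ 5.9590.
y_gold = 5.9590^0.3 ≈ 1.7083, c_gold = y_gold − 0.086·k_gold ≈ 1.1958.
Gain: Δc = 1.1958 − 1.1799 ≈ 0.0159.

Δc ≈ 0.016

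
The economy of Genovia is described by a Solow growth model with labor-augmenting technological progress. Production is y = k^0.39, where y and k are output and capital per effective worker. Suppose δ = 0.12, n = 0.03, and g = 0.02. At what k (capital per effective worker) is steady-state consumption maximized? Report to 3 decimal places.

n + g + δ = 0.03 + 0.02 + 0.12 = 0.17.
At the golden rule the marginal product of capital equals n+g+δ: 0.39·k^(0.39−1) = 0.17. Solving, k_gold = (0.39/0.17)^(1/0.61) ≈ 3.9010.

k_gold ≈ 3.901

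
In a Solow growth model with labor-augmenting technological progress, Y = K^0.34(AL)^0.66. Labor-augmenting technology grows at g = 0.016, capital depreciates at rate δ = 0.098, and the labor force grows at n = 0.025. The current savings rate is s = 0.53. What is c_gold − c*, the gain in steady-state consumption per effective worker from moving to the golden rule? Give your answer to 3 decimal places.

Δc ≈ 0.110

Break-even investment rate: n + g + δ = 0.025 + 0.016 + 0.098 = 0.139.
Current steady state (s = 0.53): k* = (0.53/0.139)^(1/0.66) ≈ 7.5980, y* = 7.5980^0.34 ≈ 1.9927, c* = (1−0.53)·1.9927 ≈ 0.9366.
At the golden rule the marginal product of capital equals n+g+δ: 0.34·k^(0.34−1) = 0.139. Solving, k_gold = (0.34/0.139)^(1/0.66) ≈ 3.8778.
y_gold = 3.8778^0.34 ≈ 1.5853, c_gold = y_gold − 0.139·k_gold ≈ 1.0463.
Gain: Δc = 1.0463 − 0.9366 ≈ 0.1098.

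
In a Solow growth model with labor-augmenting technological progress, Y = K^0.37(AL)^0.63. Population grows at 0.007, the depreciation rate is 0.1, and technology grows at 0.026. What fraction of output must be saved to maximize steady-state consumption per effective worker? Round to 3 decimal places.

s_gold = 0.370

Break-even investment rate: n + g + δ = 0.007 + 0.026 + 0.1 = 0.133.
At the golden rule MPK = n+g+δ, and in any Cobb-Douglas steady state s = (n+g+δ)·k/y = MPK·k/y = capital's share 0.37.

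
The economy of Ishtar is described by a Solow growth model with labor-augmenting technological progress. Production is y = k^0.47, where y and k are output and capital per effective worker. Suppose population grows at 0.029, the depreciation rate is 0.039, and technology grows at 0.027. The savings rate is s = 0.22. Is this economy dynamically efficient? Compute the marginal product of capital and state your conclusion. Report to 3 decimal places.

dynamically efficient; MPK ≈ 0.203

The effective depreciation rate is n + g + δ = 0.029 + 0.027 + 0.039 = 0.095.
Steady-state k*: s·k^0.47 = 0.095·k gives k* = (0.22/0.095)^(1/0.53) ≈ 4.8765.
MPK = 0.47·4.8765^(-0.53) ≈ 0.2030.
MPK > n+g+δ = 0.095, so the economy is dynamically efficient (under-saving).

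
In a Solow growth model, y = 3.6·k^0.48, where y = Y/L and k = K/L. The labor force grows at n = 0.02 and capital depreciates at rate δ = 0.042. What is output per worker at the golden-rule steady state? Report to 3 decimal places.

Capital per worker breaks even when investment replaces (n + δ)·k; here n + δ = 0.062.
Golden rule sets MPK = n+δ: 0.48·3.6·k^(0.48−1) = 0.062, so k_gold = (0.48·3.6/0.062)^(1/0.52) ≈ 601.3656.
Output: y_gold = 3.6·k_gold^0.48 = 3.6·601.3656^0.48 ≈ 77.6764.

y_gold ≈ 77.676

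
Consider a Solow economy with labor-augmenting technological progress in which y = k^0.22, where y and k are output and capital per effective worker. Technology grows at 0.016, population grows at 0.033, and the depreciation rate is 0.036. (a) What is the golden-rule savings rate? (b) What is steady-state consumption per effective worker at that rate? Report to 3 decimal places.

(a) s_gold = 0.220; (b) c_gold ≈ 1.020

Capital per effective worker breaks even when investment replaces (n + g + δ)·k; here n + g + δ = 0.085.
For Cobb-Douglas, s_gold equals capital's share: s_gold = 0.22.
Setting f'(k) = n+g+δ gives 0.22·k^(0.22−1) = 0.085, hence k_gold = (0.22/0.085)^(1/0.78) ≈ 3.3845.
y_gold = 3.3845^0.22 ≈ 1.3076; c_gold = (1−0.22)·y_gold ≈ 1.0200.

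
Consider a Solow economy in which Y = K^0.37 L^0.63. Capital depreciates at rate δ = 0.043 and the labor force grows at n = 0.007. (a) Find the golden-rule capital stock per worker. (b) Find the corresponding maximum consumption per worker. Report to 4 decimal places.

Break-even investment rate: n + δ = 0.007 + 0.043 = 0.05.
Setting f'(k) = n+δ gives 0.37·k^(0.37−1) = 0.05, hence k_gold = (0.37/0.05)^(1/0.63) ≈ 23.9736.
y_gold = 23.9736^0.37 ≈ 3.2397; c_gold = y_gold − 0.05·k_gold ≈ 2.0410.

(a) k_gold ≈ 23.9736; (b) c_gold ≈ 2.0410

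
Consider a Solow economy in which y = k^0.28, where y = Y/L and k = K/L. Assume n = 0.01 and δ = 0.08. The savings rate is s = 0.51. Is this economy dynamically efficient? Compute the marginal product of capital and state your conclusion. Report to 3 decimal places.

Break-even investment rate: n + δ = 0.01 + 0.08 = 0.09.
Steady-state k*: s·k^0.28 = 0.09·k gives k* = (0.51/0.09)^(1/0.72) ≈ 11.1247.
MPK = 0.28·11.1247^(-0.72) ≈ 0.0494.
MPK < n+δ = 0.09, so the economy is dynamically inefficient (over-saving).

dynamically inefficient; MPK ≈ 0.049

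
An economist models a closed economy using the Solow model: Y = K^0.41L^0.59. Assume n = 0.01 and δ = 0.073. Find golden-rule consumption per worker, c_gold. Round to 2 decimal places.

Capital per worker breaks even when investment replaces (n + δ)·k; here n + δ = 0.083.
Setting f'(k) = n+δ gives 0.41·k^(0.41−1) = 0.083, hence k_gold = (0.41/0.083)^(1/0.59) ≈ 14.9890.
y_gold = 14.9890^0.41 ≈ 3.0344.
c_gold = y_gold − (n+δ)·k_gold = 3.0344 − 0.083·14.9890 ≈ 1.7903.

c_gold ≈ 1.79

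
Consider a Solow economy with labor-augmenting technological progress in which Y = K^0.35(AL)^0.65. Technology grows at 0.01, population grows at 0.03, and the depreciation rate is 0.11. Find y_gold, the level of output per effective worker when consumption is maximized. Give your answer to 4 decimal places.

y_gold ≈ 1.5781

The effective depreciation rate is n + g + δ = 0.03 + 0.01 + 0.11 = 0.15.
Setting f'(k) = n+g+δ gives 0.35·k^(0.35−1) = 0.15, hence k_gold = (0.35/0.15)^(1/0.65) ≈ 3.6823.
Output: y_gold = k_gold^0.35 = 3.6823^0.35 ≈ 1.5781.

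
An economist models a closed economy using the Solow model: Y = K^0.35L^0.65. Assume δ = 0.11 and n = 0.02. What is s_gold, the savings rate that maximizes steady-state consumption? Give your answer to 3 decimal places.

s_gold = 0.350

The effective depreciation rate is n + δ = 0.02 + 0.11 = 0.13.
At the golden rule MPK = n+δ, and in any Cobb-Douglas steady state s = (n+δ)·k/y = MPK·k/y = capital's share 0.35.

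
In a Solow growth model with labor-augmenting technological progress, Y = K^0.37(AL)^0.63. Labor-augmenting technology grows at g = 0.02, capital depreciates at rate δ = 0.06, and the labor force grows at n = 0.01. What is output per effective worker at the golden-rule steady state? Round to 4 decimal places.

Capital per effective worker breaks even when investment replaces (n + g + δ)·k; here n + g + δ = 0.09.
At the golden rule the marginal product of capital equals n+g+δ: 0.37·k^(0.37−1) = 0.09. Solving, k_gold = (0.37/0.09)^(1/0.63) ≈ 9.4306.
Output: y_gold = k_gold^0.37 = 9.4306^0.37 ≈ 2.2939.

y_gold ≈ 2.2939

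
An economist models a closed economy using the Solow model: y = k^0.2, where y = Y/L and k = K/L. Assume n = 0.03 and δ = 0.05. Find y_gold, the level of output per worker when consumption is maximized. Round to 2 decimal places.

y_gold ≈ 1.26

The effective depreciation rate is n + δ = 0.03 + 0.05 = 0.08.
Golden rule sets MPK = n+δ: 0.2·k^(0.2−1) = 0.08, so k_gold = (0.2/0.08)^(1/0.8) ≈ 3.1436.
Output: y_gold = k_gold^0.2 = 3.1436^0.2 ≈ 1.2574.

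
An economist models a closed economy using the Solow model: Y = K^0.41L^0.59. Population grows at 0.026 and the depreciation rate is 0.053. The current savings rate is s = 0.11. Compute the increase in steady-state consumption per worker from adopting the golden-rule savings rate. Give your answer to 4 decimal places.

Δc ≈ 0.7326

n + δ = 0.026 + 0.053 = 0.079.
Current steady state (s = 0.11): k* = (0.11/0.079)^(1/0.59) ≈ 1.7526, y* = 1.7526^0.41 ≈ 1.2586, c* = (1−0.11)·1.2586 ≈ 1.1202.
At the golden rule the marginal product of capital equals n+δ: 0.41·k^(0.41−1) = 0.079. Solving, k_gold = (0.41/0.079)^(1/0.59) ≈ 16.2978.
y_gold = 16.2978^0.41 ≈ 3.1403, c_gold = y_gold − 0.079·k_gold ≈ 1.8528.
Gain: Δc = 1.8528 − 1.1202 ≈ 0.7326.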